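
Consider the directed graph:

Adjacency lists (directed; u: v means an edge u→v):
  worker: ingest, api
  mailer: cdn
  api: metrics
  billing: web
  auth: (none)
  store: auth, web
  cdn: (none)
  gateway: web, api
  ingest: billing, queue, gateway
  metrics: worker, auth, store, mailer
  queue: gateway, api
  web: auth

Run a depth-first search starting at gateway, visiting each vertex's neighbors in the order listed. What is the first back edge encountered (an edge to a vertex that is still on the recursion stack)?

DFS from gateway (visiting each vertex's neighbors in the order listed); mark gray on enter, black on exit:
gateway gray
  web gray
    auth gray
    auth black
  web black
  api gray
    metrics gray
      worker gray
        ingest gray
          billing gray
            billing→web: web black — skip
          billing black
          queue gray
            queue→gateway: gateway is gray → back edge
First back edge: queue → gateway.

queue→gateway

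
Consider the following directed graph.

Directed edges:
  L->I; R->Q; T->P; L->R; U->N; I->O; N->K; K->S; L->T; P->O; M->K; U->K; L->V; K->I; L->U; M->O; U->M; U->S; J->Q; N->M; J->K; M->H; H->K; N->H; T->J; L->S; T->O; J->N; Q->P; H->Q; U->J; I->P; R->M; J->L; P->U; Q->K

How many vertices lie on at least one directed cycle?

12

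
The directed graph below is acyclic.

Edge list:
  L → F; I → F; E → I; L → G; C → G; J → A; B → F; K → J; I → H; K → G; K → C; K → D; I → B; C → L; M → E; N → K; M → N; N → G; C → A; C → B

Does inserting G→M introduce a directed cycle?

Adding G→M creates a cycle iff M can already reach G.
Path from M: M → N → G.
So M → … → G → M is a cycle.

Yes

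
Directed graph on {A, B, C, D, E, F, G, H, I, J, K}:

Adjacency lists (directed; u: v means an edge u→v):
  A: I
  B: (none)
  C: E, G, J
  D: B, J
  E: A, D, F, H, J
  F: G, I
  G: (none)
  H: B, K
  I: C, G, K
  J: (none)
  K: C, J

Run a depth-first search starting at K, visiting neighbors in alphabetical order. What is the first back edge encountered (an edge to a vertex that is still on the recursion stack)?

DFS from K (visiting neighbors in alphabetical order); mark gray on enter, black on exit:
K gray
  C gray
    E gray
      A gray
        I gray
          I→C: C is gray → back edge
First back edge: I → C.

I→C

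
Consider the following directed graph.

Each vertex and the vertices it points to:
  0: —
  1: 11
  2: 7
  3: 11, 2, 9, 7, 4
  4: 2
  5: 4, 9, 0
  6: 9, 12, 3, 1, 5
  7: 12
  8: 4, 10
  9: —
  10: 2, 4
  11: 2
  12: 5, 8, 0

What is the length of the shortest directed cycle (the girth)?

5

For each vertex v, BFS finds the shortest path from v back to v.
The shortest such closed walk is 12 → 8 → 10 → 2 → 7 → 12, length 5.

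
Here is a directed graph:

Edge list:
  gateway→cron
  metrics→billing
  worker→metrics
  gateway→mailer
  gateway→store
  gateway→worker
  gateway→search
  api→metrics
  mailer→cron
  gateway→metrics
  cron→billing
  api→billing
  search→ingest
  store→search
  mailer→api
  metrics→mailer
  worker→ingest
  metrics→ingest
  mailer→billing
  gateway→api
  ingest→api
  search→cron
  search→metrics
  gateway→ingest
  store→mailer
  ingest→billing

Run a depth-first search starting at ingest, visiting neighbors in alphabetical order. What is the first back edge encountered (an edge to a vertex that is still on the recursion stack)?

DFS from ingest (visiting neighbors in alphabetical order); mark gray on enter, black on exit:
ingest gray
  api gray
    billing gray
    billing black
    metrics gray
      metrics→billing: billing black — skip
      metrics→ingest: ingest is gray → back edge
First back edge: metrics → ingest.

metrics->ingest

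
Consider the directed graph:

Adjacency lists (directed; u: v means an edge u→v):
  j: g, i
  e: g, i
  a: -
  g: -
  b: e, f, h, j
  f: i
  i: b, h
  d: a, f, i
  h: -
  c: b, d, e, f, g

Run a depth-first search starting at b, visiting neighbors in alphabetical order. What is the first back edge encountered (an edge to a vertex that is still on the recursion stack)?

i→b

DFS from b (visiting neighbors in alphabetical order); mark gray on enter, black on exit:
b gray
  e gray
    g gray
    g black
    i gray
      i→b: b is gray → back edge
First back edge: i → b.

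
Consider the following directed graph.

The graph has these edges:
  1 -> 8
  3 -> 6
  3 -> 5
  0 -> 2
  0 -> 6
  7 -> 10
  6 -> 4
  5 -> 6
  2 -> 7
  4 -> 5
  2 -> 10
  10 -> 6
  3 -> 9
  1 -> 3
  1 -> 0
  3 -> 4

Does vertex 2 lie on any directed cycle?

2 lies on a cycle iff there is a path from 2 back to itself.
Exploring from 2, it never reaches itself; equivalently, its strongly connected component is a singleton.

No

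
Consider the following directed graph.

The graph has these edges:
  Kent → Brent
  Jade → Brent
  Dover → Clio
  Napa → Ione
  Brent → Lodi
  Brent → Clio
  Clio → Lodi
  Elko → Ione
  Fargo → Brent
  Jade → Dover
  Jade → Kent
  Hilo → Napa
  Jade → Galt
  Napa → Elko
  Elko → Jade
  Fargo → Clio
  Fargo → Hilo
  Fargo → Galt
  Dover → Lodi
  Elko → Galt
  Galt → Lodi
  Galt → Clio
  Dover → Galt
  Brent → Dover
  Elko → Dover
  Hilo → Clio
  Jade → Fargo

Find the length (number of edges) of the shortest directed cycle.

5

For each vertex v, BFS finds the shortest path from v back to v.
The shortest such closed walk is Jade → Fargo → Hilo → Napa → Elko → Jade, length 5.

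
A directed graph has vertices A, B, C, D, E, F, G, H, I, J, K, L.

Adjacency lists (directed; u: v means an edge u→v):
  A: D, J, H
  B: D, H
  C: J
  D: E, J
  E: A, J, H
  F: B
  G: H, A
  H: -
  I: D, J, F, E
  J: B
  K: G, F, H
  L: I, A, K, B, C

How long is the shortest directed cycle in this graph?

3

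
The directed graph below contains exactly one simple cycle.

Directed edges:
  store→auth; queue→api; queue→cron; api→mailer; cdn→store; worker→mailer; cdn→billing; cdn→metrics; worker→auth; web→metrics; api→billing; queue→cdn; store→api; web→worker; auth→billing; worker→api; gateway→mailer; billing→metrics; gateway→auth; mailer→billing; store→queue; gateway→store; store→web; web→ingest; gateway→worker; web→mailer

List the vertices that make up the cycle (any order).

DFS with gray/black marking from store:
store gray
  web gray
    worker gray
      api gray
        billing gray
          metrics gray
          metrics black
        billing black
        mailer gray
          mailer→billing: billing black — skip
        mailer black
      api black
      worker→mailer: mailer black — skip
      auth gray
        auth→billing: billing black — skip
      auth black
    worker black
    web→mailer: mailer black — skip
    ingest gray
    ingest black
    web→metrics: metrics black — skip
  web black
  queue gray
    cdn gray
      cdn→store: store is gray → back edge
Back edge closes the cycle store → queue → cdn → store; its vertices are {cdn, queue, store}.

cdn, queue, store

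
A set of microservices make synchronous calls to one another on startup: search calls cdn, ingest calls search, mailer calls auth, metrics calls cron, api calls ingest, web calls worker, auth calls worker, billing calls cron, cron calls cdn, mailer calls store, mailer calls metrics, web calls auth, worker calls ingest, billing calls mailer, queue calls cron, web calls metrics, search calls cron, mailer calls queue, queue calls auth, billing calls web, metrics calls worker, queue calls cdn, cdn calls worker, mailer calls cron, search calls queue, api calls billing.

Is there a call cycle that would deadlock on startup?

DFS with white/gray/black marking, starting from store:
store gray
store black
metrics gray
  cron gray
    cdn gray
      worker gray
        ingest gray
          search gray
            queue gray
              queue→cdn: cdn is gray → back edge
Back edge found, so a cycle exists: cdn → worker → ingest → search → queue → cdn.

Yes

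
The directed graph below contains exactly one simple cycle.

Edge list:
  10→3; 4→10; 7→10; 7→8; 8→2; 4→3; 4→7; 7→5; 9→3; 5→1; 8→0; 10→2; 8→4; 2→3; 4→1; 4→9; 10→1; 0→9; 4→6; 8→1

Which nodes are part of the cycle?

DFS with gray/black marking from 4:
4 gray
  10 gray
    1 gray
    1 black
    3 gray
    3 black
    2 gray
      2→3: 3 black — skip
    2 black
  10 black
  4→3: 3 black — skip
  7 gray
    7→10: 10 black — skip
    5 gray
      5→1: 1 black — skip
    5 black
    8 gray
      8→2: 2 black — skip
      8→1: 1 black — skip
      8→4: 4 is gray → back edge
Back edge closes the cycle 4 → 7 → 8 → 4; its vertices are {4, 7, 8}.

4, 7, 8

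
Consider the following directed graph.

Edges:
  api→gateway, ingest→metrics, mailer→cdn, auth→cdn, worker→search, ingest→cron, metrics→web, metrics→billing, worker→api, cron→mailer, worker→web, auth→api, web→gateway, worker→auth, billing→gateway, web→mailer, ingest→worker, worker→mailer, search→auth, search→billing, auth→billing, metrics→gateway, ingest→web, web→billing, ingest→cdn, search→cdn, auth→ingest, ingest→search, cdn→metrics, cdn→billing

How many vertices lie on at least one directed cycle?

8

A vertex is on a directed cycle iff it belongs to a strongly connected component of size ≥ 2 (or has a self-loop).
The vertices on cycles are {cdn, web, auth, ingest, mailer, search, worker, metrics} — 8 in total.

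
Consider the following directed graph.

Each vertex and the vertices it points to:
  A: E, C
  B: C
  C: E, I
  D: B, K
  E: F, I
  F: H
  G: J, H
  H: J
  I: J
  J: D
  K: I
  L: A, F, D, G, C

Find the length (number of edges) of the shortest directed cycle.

4

For each vertex v, BFS finds the shortest path from v back to v.
The shortest such closed walk is D → K → I → J → D, length 4.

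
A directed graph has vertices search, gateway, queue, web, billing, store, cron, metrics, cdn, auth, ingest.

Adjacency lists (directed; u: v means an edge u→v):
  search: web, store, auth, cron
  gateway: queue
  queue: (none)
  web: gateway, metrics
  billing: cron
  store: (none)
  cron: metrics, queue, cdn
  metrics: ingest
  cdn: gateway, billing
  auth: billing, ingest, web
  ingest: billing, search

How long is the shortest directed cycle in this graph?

3

For each vertex v, BFS finds the shortest path from v back to v.
The shortest such closed walk is search → auth → ingest → search, length 3.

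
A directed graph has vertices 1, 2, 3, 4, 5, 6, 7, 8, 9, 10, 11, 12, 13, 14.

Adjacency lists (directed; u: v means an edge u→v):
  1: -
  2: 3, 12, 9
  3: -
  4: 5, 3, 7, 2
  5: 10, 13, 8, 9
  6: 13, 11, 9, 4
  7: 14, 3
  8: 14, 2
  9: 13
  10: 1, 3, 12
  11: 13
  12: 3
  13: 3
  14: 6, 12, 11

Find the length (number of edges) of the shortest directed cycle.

4

For each vertex v, BFS finds the shortest path from v back to v.
The shortest such closed walk is 4 → 7 → 14 → 6 → 4, length 4.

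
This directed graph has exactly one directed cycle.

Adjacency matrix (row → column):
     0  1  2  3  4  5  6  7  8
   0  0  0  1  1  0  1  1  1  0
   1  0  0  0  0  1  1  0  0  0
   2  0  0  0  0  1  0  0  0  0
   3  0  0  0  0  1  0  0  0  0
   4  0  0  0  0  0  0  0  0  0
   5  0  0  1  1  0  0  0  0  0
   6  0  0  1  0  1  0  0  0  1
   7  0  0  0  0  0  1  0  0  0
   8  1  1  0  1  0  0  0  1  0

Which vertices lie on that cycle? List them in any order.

0, 6, 8

DFS with gray/black marking from 8:
8 gray
  3 gray
    4 gray
    4 black
  3 black
  1 gray
    5 gray
      2 gray
        2→4: 4 black — skip
      2 black
      5→3: 3 black — skip
    5 black
    1→4: 4 black — skip
  1 black
  0 gray
    0→3: 3 black — skip
    0→2: 2 black — skip
    6 gray
      6→4: 4 black — skip
      6→2: 2 black — skip
      6→8: 8 is gray → back edge
Back edge closes the cycle 8 → 0 → 6 → 8; its vertices are {0, 6, 8}.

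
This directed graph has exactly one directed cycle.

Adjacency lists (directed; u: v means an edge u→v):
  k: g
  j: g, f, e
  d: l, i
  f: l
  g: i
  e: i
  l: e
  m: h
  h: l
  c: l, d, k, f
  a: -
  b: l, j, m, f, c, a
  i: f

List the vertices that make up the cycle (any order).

DFS with gray/black marking from f:
f gray
  l gray
    e gray
      i gray
        i→f: f is gray → back edge
Back edge closes the cycle f → l → e → i → f; its vertices are {e, f, i, l}.

e, f, i, l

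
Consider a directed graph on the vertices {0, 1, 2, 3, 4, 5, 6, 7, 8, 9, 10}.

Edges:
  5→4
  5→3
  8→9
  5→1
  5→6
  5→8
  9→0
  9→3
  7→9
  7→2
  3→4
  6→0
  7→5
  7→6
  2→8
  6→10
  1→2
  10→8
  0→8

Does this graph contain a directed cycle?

Yes

DFS with white/gray/black marking, starting from 1:
1 gray
  2 gray
    8 gray
      9 gray
        0 gray
          0→8: 8 is gray → back edge
Back edge found, so a cycle exists: 8 → 9 → 0 → 8.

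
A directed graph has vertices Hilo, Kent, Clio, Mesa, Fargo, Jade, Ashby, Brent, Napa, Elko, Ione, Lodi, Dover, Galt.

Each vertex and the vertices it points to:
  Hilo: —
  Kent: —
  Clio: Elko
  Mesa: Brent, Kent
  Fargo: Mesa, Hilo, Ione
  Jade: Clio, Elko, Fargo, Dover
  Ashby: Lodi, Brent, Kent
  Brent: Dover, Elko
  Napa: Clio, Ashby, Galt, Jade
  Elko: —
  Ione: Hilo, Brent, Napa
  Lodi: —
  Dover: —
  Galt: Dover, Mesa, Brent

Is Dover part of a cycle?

No

Dover lies on a cycle iff there is a path from Dover back to itself.
Exploring from Dover, it never reaches itself; equivalently, its strongly connected component is a singleton.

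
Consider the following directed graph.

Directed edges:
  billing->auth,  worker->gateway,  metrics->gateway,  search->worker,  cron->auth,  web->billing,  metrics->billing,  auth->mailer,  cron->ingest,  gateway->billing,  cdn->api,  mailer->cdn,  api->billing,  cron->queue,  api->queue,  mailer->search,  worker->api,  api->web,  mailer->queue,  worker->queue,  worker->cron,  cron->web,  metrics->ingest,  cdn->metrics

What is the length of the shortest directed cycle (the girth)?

For each vertex v, BFS finds the shortest path from v back to v.
The shortest such closed walk is mailer → search → worker → cron → auth → mailer, length 5.

5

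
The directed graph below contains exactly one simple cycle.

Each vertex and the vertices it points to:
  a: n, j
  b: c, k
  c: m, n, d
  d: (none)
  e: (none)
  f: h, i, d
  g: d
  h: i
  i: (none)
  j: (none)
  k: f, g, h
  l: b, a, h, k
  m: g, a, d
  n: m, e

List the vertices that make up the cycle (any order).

a, m, n

DFS with gray/black marking from a:
a gray
  n gray
    m gray
      g gray
        d gray
        d black
      g black
      m→a: a is gray → back edge
Back edge closes the cycle a → n → m → a; its vertices are {a, m, n}.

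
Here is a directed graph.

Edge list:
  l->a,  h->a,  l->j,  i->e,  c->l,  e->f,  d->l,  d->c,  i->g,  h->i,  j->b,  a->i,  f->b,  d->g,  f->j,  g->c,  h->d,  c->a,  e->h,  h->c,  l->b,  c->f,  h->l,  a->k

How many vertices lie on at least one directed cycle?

A vertex is on a directed cycle iff it belongs to a strongly connected component of size ≥ 2 (or has a self-loop).
The vertices on cycles are {a, c, d, e, g, h, i, l} — 8 in total.

8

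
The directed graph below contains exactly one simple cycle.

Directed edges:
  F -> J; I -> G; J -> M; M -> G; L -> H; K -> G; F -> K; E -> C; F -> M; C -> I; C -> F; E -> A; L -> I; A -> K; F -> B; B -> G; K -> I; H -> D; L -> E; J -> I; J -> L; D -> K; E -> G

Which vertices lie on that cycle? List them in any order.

C, E, F, J, L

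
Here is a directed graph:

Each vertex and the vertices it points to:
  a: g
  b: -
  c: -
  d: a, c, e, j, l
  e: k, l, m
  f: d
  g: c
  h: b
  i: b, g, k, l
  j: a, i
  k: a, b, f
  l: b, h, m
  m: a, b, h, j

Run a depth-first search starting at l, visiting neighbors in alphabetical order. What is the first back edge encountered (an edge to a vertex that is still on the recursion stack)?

e→k

DFS from l (visiting neighbors in alphabetical order); mark gray on enter, black on exit:
l gray
  b gray
  b black
  h gray
    h→b: b black — skip
  h black
  m gray
    a gray
      g gray
        c gray
        c black
      g black
    a black
    m→b: b black — skip
    m→h: h black — skip
    j gray
      j→a: a black — skip
      i gray
        i→b: b black — skip
        i→g: g black — skip
        k gray
          k→a: a black — skip
          k→b: b black — skip
          f gray
            d gray
              d→a: a black — skip
              d→c: c black — skip
              e gray
                e→k: k is gray → back edge
First back edge: e → k.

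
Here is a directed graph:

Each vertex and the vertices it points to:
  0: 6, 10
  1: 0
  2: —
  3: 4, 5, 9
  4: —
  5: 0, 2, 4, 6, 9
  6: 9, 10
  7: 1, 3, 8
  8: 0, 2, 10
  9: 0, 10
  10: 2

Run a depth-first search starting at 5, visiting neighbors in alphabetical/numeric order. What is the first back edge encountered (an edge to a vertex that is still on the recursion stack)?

DFS from 5 (visiting neighbors in alphabetical/numeric order); mark gray on enter, black on exit:
5 gray
  0 gray
    6 gray
      9 gray
        9→0: 0 is gray → back edge
First back edge: 9 → 0.

9->0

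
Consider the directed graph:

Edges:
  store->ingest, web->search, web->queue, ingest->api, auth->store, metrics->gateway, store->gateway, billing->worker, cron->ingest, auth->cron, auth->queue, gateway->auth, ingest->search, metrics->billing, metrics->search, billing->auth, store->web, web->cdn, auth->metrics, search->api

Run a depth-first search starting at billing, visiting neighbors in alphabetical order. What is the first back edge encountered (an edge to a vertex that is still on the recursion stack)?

metrics→billing

DFS from billing (visiting neighbors in alphabetical order); mark gray on enter, black on exit:
billing gray
  auth gray
    cron gray
      ingest gray
        api gray
        api black
        search gray
          search→api: api black — skip
        search black
      ingest black
    cron black
    metrics gray
      metrics→billing: billing is gray → back edge
First back edge: metrics → billing.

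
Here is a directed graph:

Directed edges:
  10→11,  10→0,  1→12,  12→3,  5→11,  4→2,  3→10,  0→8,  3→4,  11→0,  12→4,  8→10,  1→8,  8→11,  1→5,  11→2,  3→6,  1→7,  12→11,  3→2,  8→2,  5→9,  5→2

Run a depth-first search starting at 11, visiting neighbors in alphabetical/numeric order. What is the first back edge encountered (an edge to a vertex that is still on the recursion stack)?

10->0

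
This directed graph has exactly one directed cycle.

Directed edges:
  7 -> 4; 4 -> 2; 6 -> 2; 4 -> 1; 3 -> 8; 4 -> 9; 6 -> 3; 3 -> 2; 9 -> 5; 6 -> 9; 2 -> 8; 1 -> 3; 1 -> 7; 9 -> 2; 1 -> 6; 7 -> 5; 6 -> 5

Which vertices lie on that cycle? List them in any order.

DFS with gray/black marking from 1:
1 gray
  3 gray
    8 gray
    8 black
    2 gray
      2→8: 8 black — skip
    2 black
  3 black
  7 gray
    4 gray
      4→1: 1 is gray → back edge
Back edge closes the cycle 1 → 7 → 4 → 1; its vertices are {1, 4, 7}.

1, 4, 7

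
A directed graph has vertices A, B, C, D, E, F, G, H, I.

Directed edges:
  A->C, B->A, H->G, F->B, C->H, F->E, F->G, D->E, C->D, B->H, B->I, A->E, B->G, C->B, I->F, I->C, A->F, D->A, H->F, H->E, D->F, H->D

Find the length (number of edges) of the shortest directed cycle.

3

For each vertex v, BFS finds the shortest path from v back to v.
The shortest such closed walk is I → C → B → I, length 3.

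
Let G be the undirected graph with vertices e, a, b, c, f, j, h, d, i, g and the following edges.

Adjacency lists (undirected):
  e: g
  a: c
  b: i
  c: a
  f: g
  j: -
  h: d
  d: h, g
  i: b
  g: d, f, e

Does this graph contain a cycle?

No

DFS, tracking each vertex's parent; an edge to a visited non-parent vertex closes a cycle.
Start from f:
visit f (parent –)
  visit g (parent f)
    visit d (parent g)
      visit h (parent d)
        h–d: parent, skip
      d–g: parent, skip
    g–f: parent, skip
    visit e (parent g)
      e–g: parent, skip
visit a (parent –)
  visit c (parent a)
    c–a: parent, skip
visit b (parent –)
  visit i (parent b)
    i–b: parent, skip
visit j (parent –)
No non-parent visited neighbor found — the graph is a forest.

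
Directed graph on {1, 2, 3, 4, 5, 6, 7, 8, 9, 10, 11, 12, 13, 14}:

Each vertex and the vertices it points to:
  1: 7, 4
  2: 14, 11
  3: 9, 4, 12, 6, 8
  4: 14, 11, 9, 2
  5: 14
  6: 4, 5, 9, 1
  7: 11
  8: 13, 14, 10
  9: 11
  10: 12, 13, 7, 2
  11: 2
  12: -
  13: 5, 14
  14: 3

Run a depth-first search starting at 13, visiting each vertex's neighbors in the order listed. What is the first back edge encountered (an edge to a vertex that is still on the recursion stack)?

DFS from 13 (visiting each vertex's neighbors in the order listed); mark gray on enter, black on exit:
13 gray
  5 gray
    14 gray
      3 gray
        9 gray
          11 gray
            2 gray
              2→14: 14 is gray → back edge
First back edge: 2 → 14.

2→14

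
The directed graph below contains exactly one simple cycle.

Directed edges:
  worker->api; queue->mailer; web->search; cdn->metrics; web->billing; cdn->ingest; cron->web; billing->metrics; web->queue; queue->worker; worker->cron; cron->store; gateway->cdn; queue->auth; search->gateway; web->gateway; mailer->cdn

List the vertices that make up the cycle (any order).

DFS with gray/black marking from queue:
queue gray
  mailer gray
    cdn gray
      ingest gray
      ingest black
      metrics gray
      metrics black
    cdn black
  mailer black
  worker gray
    api gray
    api black
    cron gray
      web gray
        gateway gray
          gateway→cdn: cdn black — skip
        gateway black
        billing gray
          billing→metrics: metrics black — skip
        billing black
        search gray
          search→gateway: gateway black — skip
        search black
        web→queue: queue is gray → back edge
Back edge closes the cycle queue → worker → cron → web → queue; its vertices are {web, cron, queue, worker}.

web, cron, queue, worker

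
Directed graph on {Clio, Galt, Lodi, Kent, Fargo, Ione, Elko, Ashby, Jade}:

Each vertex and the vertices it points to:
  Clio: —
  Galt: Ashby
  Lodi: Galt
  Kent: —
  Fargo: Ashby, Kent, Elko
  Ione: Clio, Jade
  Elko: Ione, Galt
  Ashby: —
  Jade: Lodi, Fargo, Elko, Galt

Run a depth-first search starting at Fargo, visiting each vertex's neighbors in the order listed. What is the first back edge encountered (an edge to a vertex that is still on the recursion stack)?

DFS from Fargo (visiting each vertex's neighbors in the order listed); mark gray on enter, black on exit:
Fargo gray
  Ashby gray
  Ashby black
  Kent gray
  Kent black
  Elko gray
    Ione gray
      Clio gray
      Clio black
      Jade gray
        Lodi gray
          Galt gray
            Galt→Ashby: Ashby black — skip
          Galt black
        Lodi black
        Jade→Fargo: Fargo is gray → back edge
First back edge: Jade → Fargo.

Jade->Fargo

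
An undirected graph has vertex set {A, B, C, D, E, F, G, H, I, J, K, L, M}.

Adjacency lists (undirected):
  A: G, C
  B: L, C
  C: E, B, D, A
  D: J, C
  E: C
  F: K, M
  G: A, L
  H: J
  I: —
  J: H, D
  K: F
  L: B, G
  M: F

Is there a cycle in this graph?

Yes

DFS, tracking each vertex's parent; an edge to a visited non-parent vertex closes a cycle.
Start from D:
visit D (parent –)
  visit J (parent D)
    visit H (parent J)
      H–J: parent, skip
    J–D: parent, skip
  visit C (parent D)
    visit E (parent C)
      E–C: parent, skip
    visit B (parent C)
      visit L (parent B)
        L–B: parent, skip
        visit G (parent L)
          visit A (parent G)
            A–G: parent, skip
            A–C: C visited and ≠ parent → cycle
Cycle: C – B – L – G – A – C.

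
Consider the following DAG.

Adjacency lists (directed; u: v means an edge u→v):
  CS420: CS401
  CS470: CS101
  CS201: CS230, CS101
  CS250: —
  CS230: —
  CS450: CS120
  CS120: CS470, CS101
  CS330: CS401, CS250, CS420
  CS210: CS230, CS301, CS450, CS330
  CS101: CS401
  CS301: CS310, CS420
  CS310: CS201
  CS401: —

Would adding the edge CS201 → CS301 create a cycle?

Yes

Adding CS201→CS301 creates a cycle iff CS301 can already reach CS201.
Path from CS301: CS301 → CS310 → CS201.
So CS301 → … → CS201 → CS301 is a cycle.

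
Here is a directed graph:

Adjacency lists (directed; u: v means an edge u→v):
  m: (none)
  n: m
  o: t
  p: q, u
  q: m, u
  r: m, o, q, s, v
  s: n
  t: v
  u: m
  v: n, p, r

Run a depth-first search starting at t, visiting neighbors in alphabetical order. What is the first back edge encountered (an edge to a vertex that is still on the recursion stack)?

o→t

DFS from t (visiting neighbors in alphabetical order); mark gray on enter, black on exit:
t gray
  v gray
    n gray
      m gray
      m black
    n black
    p gray
      q gray
        q→m: m black — skip
        u gray
          u→m: m black — skip
        u black
      q black
      p→u: u black — skip
    p black
    r gray
      r→m: m black — skip
      o gray
        o→t: t is gray → back edge
First back edge: o → t.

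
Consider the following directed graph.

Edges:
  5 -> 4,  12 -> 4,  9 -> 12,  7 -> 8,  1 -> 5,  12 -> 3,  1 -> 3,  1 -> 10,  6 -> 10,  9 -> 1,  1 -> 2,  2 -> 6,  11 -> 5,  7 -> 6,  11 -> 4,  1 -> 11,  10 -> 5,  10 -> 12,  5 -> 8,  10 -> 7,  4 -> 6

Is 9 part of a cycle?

No

9 lies on a cycle iff there is a path from 9 back to itself.
Exploring from 9, it never reaches itself; equivalently, its strongly connected component is a singleton.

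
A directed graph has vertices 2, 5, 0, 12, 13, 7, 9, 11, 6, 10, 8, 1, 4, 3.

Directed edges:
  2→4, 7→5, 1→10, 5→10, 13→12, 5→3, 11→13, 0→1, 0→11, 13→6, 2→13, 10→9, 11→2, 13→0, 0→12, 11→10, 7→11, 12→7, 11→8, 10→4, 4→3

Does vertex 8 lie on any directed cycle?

8 lies on a cycle iff there is a path from 8 back to itself.
Exploring from 8, it never reaches itself; equivalently, its strongly connected component is a singleton.

No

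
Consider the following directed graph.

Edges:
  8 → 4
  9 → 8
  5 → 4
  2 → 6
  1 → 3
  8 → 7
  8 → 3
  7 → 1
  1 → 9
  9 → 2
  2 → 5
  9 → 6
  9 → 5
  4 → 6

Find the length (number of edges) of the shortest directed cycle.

4

For each vertex v, BFS finds the shortest path from v back to v.
The shortest such closed walk is 9 → 8 → 7 → 1 → 9, length 4.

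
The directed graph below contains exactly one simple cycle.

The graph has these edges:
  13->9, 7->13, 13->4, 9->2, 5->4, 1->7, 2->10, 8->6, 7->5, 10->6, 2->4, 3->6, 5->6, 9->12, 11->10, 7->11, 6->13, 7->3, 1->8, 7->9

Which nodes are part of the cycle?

DFS with gray/black marking from 13:
13 gray
  4 gray
  4 black
  9 gray
    2 gray
      10 gray
        6 gray
          6→13: 13 is gray → back edge
Back edge closes the cycle 13 → 9 → 2 → 10 → 6 → 13; its vertices are {2, 6, 9, 10, 13}.

2, 6, 9, 10, 13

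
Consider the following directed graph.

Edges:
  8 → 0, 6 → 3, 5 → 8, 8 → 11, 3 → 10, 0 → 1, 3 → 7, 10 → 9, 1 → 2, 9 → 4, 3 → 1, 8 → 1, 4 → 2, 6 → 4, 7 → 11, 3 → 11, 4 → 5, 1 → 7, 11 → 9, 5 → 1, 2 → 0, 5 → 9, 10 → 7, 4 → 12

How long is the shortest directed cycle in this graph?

3

For each vertex v, BFS finds the shortest path from v back to v.
The shortest such closed walk is 4 → 5 → 9 → 4, length 3.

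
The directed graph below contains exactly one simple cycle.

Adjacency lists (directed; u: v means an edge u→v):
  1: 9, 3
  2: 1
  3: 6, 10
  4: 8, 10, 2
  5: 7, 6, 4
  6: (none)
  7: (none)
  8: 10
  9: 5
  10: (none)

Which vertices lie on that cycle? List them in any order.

DFS with gray/black marking from 9:
9 gray
  5 gray
    7 gray
    7 black
    6 gray
    6 black
    4 gray
      8 gray
        10 gray
        10 black
      8 black
      4→10: 10 black — skip
      2 gray
        1 gray
          1→9: 9 is gray → back edge
Back edge closes the cycle 9 → 5 → 4 → 2 → 1 → 9; its vertices are {1, 2, 4, 5, 9}.

1, 2, 4, 5, 9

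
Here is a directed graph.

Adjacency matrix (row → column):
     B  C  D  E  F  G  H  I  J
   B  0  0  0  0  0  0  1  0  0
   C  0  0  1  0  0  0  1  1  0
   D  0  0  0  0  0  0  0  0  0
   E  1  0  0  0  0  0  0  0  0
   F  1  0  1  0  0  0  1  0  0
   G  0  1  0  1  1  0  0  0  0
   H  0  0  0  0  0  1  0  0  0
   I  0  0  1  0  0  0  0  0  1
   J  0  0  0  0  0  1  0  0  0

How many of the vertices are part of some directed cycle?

8

A vertex is on a directed cycle iff it belongs to a strongly connected component of size ≥ 2 (or has a self-loop).
The vertices on cycles are {B, C, E, F, G, H, I, J} — 8 in total.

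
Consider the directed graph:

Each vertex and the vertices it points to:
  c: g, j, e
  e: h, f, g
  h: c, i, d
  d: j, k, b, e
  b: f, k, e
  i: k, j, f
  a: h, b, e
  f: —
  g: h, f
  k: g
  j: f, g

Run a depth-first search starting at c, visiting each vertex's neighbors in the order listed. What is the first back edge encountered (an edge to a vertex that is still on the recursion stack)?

DFS from c (visiting each vertex's neighbors in the order listed); mark gray on enter, black on exit:
c gray
  g gray
    h gray
      h→c: c is gray → back edge
First back edge: h → c.

h→c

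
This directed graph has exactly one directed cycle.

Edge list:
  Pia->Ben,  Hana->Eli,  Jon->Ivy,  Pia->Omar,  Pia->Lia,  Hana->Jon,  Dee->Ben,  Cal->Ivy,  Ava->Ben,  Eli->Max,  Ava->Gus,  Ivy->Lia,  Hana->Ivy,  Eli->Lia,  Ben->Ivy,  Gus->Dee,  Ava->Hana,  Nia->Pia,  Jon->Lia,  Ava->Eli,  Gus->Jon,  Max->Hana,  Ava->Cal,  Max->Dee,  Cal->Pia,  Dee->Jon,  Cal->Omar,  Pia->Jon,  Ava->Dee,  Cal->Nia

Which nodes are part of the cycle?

Eli, Max, Hana

DFS with gray/black marking from Eli:
Eli gray
  Max gray
    Hana gray
      Ivy gray
        Lia gray
        Lia black
      Ivy black
      Jon gray
        Jon→Ivy: Ivy black — skip
        Jon→Lia: Lia black — skip
      Jon black
      Hana→Eli: Eli is gray → back edge
Back edge closes the cycle Eli → Max → Hana → Eli; its vertices are {Eli, Max, Hana}.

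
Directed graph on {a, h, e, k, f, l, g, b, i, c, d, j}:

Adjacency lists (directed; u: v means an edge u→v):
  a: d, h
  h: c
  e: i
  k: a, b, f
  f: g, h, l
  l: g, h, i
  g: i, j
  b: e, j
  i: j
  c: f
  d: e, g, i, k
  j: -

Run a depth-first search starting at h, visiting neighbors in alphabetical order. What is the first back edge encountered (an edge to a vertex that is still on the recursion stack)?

DFS from h (visiting neighbors in alphabetical order); mark gray on enter, black on exit:
h gray
  c gray
    f gray
      g gray
        i gray
          j gray
          j black
        i black
        g→j: j black — skip
      g black
      f→h: h is gray → back edge
First back edge: f → h.

f->h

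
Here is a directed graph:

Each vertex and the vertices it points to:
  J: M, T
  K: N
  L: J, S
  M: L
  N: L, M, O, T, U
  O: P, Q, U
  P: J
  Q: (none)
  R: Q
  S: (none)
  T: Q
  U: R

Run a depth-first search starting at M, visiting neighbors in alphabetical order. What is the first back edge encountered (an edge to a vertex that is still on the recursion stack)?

J->M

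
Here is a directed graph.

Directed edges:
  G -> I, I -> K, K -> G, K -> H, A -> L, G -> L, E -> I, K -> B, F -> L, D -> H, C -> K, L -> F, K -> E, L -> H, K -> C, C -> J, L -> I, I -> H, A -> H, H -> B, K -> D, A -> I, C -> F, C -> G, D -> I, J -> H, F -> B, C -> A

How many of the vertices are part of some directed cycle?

9

A vertex is on a directed cycle iff it belongs to a strongly connected component of size ≥ 2 (or has a self-loop).
The vertices on cycles are {A, C, D, E, F, G, I, K, L} — 9 in total.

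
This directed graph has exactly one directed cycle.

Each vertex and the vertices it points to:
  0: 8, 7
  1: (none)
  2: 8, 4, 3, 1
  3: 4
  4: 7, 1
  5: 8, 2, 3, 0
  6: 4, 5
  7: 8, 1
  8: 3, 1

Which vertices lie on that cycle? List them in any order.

3, 4, 7, 8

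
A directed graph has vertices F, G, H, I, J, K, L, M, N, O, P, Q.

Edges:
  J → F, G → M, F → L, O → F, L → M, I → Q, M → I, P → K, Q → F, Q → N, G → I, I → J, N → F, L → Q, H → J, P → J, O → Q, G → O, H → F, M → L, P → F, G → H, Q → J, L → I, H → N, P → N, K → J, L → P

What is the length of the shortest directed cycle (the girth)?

For each vertex v, BFS finds the shortest path from v back to v.
The shortest such closed walk is M → L → M, length 2.

2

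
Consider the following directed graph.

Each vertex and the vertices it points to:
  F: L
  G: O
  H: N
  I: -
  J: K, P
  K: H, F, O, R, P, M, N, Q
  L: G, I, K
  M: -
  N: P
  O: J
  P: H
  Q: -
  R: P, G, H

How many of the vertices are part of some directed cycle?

10

A vertex is on a directed cycle iff it belongs to a strongly connected component of size ≥ 2 (or has a self-loop).
The vertices on cycles are {F, G, H, J, K, L, N, O, P, R} — 10 in total.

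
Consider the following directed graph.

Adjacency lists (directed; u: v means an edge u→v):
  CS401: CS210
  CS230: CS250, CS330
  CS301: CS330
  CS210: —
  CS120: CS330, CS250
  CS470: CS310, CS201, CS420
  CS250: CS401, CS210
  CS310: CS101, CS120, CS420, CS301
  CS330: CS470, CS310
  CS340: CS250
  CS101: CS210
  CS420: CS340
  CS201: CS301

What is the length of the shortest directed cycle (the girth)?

3

For each vertex v, BFS finds the shortest path from v back to v.
The shortest such closed walk is CS330 → CS310 → CS301 → CS330, length 3.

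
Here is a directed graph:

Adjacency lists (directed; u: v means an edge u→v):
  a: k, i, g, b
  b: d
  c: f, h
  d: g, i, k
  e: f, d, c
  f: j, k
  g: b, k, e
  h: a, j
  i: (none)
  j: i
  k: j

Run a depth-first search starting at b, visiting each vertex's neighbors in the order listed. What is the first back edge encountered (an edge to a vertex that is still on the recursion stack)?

g->b

DFS from b (visiting each vertex's neighbors in the order listed); mark gray on enter, black on exit:
b gray
  d gray
    g gray
      g→b: b is gray → back edge
First back edge: g → b.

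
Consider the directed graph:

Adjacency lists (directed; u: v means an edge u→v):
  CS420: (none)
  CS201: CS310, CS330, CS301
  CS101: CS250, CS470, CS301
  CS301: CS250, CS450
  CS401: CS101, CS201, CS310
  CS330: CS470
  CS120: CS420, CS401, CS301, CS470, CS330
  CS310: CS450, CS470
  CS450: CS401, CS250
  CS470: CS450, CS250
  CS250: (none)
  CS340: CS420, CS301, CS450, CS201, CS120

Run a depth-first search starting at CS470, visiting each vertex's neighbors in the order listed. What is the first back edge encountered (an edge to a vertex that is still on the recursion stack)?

DFS from CS470 (visiting each vertex's neighbors in the order listed); mark gray on enter, black on exit:
CS470 gray
  CS450 gray
    CS401 gray
      CS101 gray
        CS250 gray
        CS250 black
        CS101→CS470: CS470 is gray → back edge
First back edge: CS101 → CS470.

CS101->CS470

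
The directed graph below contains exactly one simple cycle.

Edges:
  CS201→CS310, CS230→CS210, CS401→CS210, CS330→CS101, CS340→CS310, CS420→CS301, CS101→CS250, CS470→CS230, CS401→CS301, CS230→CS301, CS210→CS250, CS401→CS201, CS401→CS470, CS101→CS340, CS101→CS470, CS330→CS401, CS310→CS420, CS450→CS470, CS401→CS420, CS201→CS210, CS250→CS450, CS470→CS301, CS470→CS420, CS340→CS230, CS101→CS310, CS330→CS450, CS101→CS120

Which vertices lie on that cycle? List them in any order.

DFS with gray/black marking from CS450:
CS450 gray
  CS470 gray
    CS420 gray
      CS301 gray
      CS301 black
    CS420 black
    CS230 gray
      CS210 gray
        CS250 gray
          CS250→CS450: CS450 is gray → back edge
Back edge closes the cycle CS450 → CS470 → CS230 → CS210 → CS250 → CS450; its vertices are {CS210, CS230, CS250, CS450, CS470}.

CS210, CS230, CS250, CS450, CS470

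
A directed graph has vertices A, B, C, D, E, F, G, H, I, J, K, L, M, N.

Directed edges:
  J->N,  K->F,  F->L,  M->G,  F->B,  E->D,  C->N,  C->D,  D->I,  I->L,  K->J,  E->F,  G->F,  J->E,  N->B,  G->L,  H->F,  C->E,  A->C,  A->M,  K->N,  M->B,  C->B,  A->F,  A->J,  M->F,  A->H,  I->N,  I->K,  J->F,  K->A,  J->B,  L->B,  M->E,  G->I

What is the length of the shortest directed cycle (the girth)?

5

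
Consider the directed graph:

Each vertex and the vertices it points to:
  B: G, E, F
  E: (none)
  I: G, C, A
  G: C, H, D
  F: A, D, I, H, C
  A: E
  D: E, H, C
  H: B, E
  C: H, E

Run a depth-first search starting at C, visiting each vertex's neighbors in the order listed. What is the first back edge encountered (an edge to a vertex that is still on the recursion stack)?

G→C

DFS from C (visiting each vertex's neighbors in the order listed); mark gray on enter, black on exit:
C gray
  H gray
    B gray
      G gray
        G→C: C is gray → back edge
First back edge: G → C.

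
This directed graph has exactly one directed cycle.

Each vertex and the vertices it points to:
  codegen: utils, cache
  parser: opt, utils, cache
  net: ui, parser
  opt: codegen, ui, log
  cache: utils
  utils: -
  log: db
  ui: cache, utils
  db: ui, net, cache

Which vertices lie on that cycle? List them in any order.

db, log, net, opt, parser

DFS with gray/black marking from opt:
opt gray
  codegen gray
    utils gray
    utils black
    cache gray
      cache→utils: utils black — skip
    cache black
  codegen black
  ui gray
    ui→cache: cache black — skip
    ui→utils: utils black — skip
  ui black
  log gray
    db gray
      db→ui: ui black — skip
      net gray
        net→ui: ui black — skip
        parser gray
          parser→opt: opt is gray → back edge
Back edge closes the cycle opt → log → db → net → parser → opt; its vertices are {db, log, net, opt, parser}.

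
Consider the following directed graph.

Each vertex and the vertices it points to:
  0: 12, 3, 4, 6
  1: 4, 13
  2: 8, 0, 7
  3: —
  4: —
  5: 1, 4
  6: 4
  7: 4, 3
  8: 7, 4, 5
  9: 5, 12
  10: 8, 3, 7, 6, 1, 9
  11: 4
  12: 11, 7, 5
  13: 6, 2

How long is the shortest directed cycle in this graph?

5

For each vertex v, BFS finds the shortest path from v back to v.
The shortest such closed walk is 1 → 13 → 2 → 8 → 5 → 1, length 5.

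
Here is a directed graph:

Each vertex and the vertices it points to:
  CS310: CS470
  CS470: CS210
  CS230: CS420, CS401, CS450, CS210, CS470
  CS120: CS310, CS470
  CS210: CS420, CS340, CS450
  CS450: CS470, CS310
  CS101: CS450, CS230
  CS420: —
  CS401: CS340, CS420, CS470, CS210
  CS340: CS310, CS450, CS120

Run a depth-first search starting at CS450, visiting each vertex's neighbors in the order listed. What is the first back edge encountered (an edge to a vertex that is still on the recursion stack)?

CS310→CS470

DFS from CS450 (visiting each vertex's neighbors in the order listed); mark gray on enter, black on exit:
CS450 gray
  CS470 gray
    CS210 gray
      CS420 gray
      CS420 black
      CS340 gray
        CS310 gray
          CS310→CS470: CS470 is gray → back edge
First back edge: CS310 → CS470.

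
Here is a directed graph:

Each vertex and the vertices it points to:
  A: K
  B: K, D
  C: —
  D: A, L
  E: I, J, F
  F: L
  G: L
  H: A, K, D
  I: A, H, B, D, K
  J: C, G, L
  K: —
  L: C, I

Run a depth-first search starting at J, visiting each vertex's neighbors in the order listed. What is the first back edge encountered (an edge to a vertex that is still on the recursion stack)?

DFS from J (visiting each vertex's neighbors in the order listed); mark gray on enter, black on exit:
J gray
  C gray
  C black
  G gray
    L gray
      L→C: C black — skip
      I gray
        A gray
          K gray
          K black
        A black
        H gray
          H→A: A black — skip
          H→K: K black — skip
          D gray
            D→A: A black — skip
            D→L: L is gray → back edge
First back edge: D → L.

D→L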